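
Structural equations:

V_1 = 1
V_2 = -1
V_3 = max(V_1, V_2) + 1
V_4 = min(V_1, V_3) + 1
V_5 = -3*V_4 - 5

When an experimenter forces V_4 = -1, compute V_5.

-2

Intervening sets V_4 = -1 and removes its equation (V_4 = min(V_1, V_3) + 1).
V_5 = -3*V_4 - 5  [with V_4=-1]  = -2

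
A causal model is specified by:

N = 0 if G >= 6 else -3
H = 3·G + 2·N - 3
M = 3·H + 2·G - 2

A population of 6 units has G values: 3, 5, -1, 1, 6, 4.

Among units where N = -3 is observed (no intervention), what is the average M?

Conditioning on N=-3 selects the 5 unit(s) with G ∈ {3, 5, -1, 1, 4}. Their M values: 4, 26, -40, -18, 15. Mean = -2.6.

-2.6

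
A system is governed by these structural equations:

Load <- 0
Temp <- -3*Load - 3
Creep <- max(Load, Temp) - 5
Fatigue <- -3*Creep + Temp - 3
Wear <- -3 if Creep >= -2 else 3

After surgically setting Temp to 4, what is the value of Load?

Under do(Temp=4), the mechanism Temp <- -3*Load - 3 is discarded; Temp is fixed at 4.
Load is not downstream of the intervention, so its value is determined by the original equations.

0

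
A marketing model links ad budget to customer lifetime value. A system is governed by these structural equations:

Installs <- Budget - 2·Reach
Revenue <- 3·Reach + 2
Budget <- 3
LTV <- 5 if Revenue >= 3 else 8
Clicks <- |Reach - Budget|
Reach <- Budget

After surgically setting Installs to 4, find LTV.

Under do(Installs=4), the mechanism Installs <- Budget - 2·Reach is discarded; Installs is fixed at 4.
Since LTV is not a descendant of the intervened variable, it is unaffected.
Reach = Budget  [with Budget=3]  = 3
Revenue = 3·Reach + 2  [with Reach=3]  = 11
LTV = 5 if Revenue >= 3 else 8  [with Revenue=11]  = 5

5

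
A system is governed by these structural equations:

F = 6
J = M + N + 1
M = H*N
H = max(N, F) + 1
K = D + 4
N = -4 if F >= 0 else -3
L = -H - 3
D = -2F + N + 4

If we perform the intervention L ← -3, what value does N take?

-4

Under do(L=-3), the mechanism L = -H - 3 is discarded; L is fixed at -3.
No directed path runs from L to N, so N keeps its natural value.
N = -4 if F >= 0 else -3  [with F=6]  = -4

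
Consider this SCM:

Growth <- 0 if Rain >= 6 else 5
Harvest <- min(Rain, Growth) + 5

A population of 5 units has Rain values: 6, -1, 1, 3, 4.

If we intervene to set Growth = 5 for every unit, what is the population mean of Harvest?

do(Growth=5) breaks Growth's dependence on Rain. With Growth=5 fixed, Harvest across the units is 10, 4, 6, 8, 9, mean 7.4.

7.4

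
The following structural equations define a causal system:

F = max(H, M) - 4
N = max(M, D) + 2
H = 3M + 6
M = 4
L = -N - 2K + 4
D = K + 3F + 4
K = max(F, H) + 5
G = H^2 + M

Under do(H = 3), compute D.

Under do(H=3), the mechanism H = 3M + 6 is discarded; H is fixed at 3.
F = max(H, M) - 4  [with H=3, M=4]  = 0
K = max(F, H) + 5  [with F=0, H=3]  = 8
D = K + 3F + 4  [with K=8, F=0]  = 12

12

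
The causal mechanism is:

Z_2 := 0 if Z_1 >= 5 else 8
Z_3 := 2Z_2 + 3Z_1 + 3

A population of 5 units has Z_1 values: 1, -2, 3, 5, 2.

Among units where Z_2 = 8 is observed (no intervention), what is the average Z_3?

E[Z_3|Z_2=8] averages over only the 4 units with Z_2=8 (Z_1 = 1, -2, 3, 2): Z_3 = 22, 13, 28, 25, mean 22.

22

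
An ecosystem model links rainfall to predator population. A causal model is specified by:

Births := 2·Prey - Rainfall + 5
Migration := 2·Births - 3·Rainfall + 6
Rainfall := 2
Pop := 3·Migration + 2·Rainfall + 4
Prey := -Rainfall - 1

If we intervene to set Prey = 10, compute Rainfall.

Under do(Prey=10), the mechanism Prey := -Rainfall - 1 is discarded; Prey is fixed at 10.
Rainfall is not downstream of the intervention, so its value is determined by the original equations.

2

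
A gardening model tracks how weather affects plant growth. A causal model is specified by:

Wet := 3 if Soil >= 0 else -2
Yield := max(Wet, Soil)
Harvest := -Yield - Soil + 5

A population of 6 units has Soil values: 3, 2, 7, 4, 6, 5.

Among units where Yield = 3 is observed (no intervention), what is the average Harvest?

-0.5

Conditioning on Yield=3 selects the 2 unit(s) with Soil ∈ {3, 2}. Their Harvest values: -1, 0. Mean = -0.5.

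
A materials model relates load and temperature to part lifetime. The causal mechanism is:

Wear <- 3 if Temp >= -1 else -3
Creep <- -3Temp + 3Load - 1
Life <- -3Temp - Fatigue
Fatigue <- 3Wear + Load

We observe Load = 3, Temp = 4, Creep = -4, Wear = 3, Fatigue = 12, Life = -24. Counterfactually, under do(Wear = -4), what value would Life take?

-3

Under do(Wear=-4), the mechanism Wear <- 3 if Temp >= -1 else -3 is discarded; Wear is fixed at -4.
Fatigue = 3Wear + Load  [with Wear=-4, Load=3]  = -9
Life = -3Temp - Fatigue  [with Temp=4, Fatigue=-9]  = -3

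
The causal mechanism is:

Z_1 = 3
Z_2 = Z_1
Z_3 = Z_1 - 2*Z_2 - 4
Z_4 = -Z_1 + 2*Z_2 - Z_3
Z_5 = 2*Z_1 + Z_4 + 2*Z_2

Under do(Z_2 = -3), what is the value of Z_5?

-14

do(Z_2=-3) replaces the equation Z_2 = Z_1 with the constant Z_2 = -3.
Z_3 = Z_1 - 2*Z_2 - 4  [with Z_1=3, Z_2=-3]  = 5
Z_4 = -Z_1 + 2*Z_2 - Z_3  [with Z_1=3, Z_2=-3, Z_3=5]  = -14
Z_5 = 2*Z_1 + Z_4 + 2*Z_2  [with Z_1=3, Z_4=-14, Z_2=-3]  = -14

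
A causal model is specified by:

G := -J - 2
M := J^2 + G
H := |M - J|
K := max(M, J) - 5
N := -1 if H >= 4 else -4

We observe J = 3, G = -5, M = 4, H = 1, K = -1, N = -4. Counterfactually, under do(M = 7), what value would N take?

-1

The intervention breaks the incoming arrows to M: M := J^2 + G no longer applies, and M = 7.
H = |M - J|  [with M=7, J=3]  = 4
N = -1 if H >= 4 else -4  [with H=4]  = -1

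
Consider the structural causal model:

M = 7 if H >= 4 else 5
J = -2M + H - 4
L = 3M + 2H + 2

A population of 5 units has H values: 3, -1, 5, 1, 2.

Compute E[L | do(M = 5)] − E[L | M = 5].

Under do(M=5), M's equation is replaced by M=5 for every unit. Per-unit L: 23, 15, 27, 19, 21. Mean = 21.
Observing M=5 restricts to units where M's equation naturally yields 5: H ∈ {3, -1, 1, 2}. In that subpopulation L = 23, 15, 19, 21, mean 19.5.
Difference = 21 − 19.5 = 1.5.

1.5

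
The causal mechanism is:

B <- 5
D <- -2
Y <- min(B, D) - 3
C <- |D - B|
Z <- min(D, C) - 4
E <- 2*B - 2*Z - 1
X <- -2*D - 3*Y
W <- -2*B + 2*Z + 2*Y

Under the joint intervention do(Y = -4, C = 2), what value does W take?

The joint intervention fixes Y = -4, C = 2, removing each variable's own equation.
Z = min(D, C) - 4  [with D=-2, C=2]  = -6
W = -2*B + 2*Z + 2*Y  [with B=5, Z=-6, Y=-4]  = -30

-30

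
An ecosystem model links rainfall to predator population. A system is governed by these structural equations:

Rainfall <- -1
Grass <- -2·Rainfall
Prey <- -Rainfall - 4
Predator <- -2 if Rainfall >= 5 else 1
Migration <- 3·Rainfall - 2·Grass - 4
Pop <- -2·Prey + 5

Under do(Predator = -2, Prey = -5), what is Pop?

15

The joint intervention fixes Predator = -2, Prey = -5, removing each variable's own equation.
Pop = -2·Prey + 5  [with Prey=-5]  = 15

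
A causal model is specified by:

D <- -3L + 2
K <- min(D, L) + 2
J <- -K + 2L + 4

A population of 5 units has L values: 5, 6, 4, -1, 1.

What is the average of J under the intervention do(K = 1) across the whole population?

9

Every unit gets K=1 under the intervention. J values become 13, 15, 11, 1, 5; E[J|do(K=1)] = 9.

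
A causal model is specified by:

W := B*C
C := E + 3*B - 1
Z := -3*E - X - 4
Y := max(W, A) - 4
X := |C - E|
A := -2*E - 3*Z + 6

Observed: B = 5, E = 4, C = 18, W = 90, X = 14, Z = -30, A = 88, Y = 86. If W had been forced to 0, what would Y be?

do(W=0) replaces the equation W := B*C with the constant W = 0.
C = E + 3*B - 1  [with E=4, B=5]  = 18
X = |C - E|  [with C=18, E=4]  = 14
Z = -3*E - X - 4  [with E=4, X=14]  = -30
A = -2*E - 3*Z + 6  [with E=4, Z=-30]  = 88
Y = max(W, A) - 4  [with W=0, A=88]  = 84

84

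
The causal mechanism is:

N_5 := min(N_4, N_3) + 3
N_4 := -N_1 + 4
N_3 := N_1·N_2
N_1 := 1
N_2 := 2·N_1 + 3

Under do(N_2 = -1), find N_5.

2

do(N_2=-1) replaces the equation N_2 := 2·N_1 + 3 with the constant N_2 = -1.
N_3 = N_1·N_2  [with N_1=1, N_2=-1]  = -1
N_4 = -N_1 + 4  [with N_1=1]  = 3
N_5 = min(N_4, N_3) + 3  [with N_4=3, N_3=-1]  = 2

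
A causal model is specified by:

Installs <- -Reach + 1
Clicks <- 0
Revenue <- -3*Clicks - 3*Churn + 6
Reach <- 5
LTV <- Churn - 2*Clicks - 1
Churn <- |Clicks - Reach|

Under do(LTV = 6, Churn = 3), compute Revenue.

Setting LTV = 6, Churn = 3 by intervention discards those variables' equations.
Revenue = -3*Clicks - 3*Churn + 6  [with Clicks=0, Churn=3]  = -3

-3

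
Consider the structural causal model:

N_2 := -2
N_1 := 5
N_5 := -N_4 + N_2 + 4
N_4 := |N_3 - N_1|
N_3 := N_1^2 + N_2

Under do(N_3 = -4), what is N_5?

do(N_3=-4) replaces the equation N_3 := N_1^2 + N_2 with the constant N_3 = -4.
N_4 = |N_3 - N_1|  [with N_3=-4, N_1=5]  = 9
N_5 = -N_4 + N_2 + 4  [with N_4=9, N_2=-2]  = -7

-7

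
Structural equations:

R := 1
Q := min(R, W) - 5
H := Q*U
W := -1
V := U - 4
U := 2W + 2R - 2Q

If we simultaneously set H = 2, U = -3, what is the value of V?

-7

Setting H = 2, U = -3 by intervention discards those variables' equations.
V = U - 4  [with U=-3]  = -7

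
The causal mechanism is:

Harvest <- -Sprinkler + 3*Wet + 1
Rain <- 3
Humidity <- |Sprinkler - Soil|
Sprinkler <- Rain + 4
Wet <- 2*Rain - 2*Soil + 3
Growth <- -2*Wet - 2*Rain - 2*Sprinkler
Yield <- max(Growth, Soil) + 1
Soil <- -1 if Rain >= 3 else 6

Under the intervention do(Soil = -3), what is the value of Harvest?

39

The intervention breaks the incoming arrows to Soil: Soil <- -1 if Rain >= 3 else 6 no longer applies, and Soil = -3.
Sprinkler = Rain + 4  [with Rain=3]  = 7
Wet = 2*Rain - 2*Soil + 3  [with Rain=3, Soil=-3]  = 15
Harvest = -Sprinkler + 3*Wet + 1  [with Sprinkler=7, Wet=15]  = 39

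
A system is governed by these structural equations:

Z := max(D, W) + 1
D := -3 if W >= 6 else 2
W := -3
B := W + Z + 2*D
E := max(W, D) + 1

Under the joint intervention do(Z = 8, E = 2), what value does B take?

The joint intervention fixes Z = 8, E = 2, removing each variable's own equation.
D = -3 if W >= 6 else 2  [with W=-3]  = 2
B = W + Z + 2*D  [with W=-3, Z=8, D=2]  = 9

9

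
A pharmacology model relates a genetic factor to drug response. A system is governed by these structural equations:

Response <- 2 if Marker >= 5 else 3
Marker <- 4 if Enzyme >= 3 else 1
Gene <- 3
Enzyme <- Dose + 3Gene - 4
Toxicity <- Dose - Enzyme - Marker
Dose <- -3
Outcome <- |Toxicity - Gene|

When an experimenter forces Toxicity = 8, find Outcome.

5

Intervening sets Toxicity = 8 and removes its equation (Toxicity <- Dose - Enzyme - Marker).
Outcome = |Toxicity - Gene|  [with Toxicity=8, Gene=3]  = 5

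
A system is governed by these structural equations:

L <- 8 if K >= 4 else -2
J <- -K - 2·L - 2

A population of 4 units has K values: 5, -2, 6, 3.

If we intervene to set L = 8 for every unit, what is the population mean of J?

-21

Under do(L=8), L's equation is replaced by L=8 for every unit. Per-unit J: -23, -16, -24, -21. Mean = -21.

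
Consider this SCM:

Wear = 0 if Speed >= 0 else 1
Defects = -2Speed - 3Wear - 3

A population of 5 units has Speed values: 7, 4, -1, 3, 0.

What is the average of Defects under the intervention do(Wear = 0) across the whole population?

-8.2

Every unit gets Wear=0 under the intervention. Defects values become -17, -11, -1, -9, -3; E[Defects|do(Wear=0)] = -8.2.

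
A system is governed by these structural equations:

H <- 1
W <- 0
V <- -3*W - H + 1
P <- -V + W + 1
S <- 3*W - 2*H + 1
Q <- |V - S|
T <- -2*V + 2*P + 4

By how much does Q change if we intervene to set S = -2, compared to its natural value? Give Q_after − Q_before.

The intervention breaks the incoming arrows to S: S <- 3*W - 2*H + 1 no longer applies, and S = -2.
V = -3*W - H + 1  [with W=0, H=1]  = 0
Q = |V - S|  [with V=0, S=-2]  = 2
Without intervention: V = -3*W - H + 1  [with W=0, H=1]  = 0; S = 3*W - 2*H + 1  [with W=0, H=1]  = -1; Q = |V - S|  [with V=0, S=-1]  = 1.
Change = 2 − 1 = 1.

1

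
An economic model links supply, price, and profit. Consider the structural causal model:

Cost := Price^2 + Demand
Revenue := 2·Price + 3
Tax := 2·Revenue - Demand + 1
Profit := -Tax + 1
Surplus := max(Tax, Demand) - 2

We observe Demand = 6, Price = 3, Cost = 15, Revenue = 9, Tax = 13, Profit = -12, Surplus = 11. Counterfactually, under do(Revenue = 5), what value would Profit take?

-4

Under do(Revenue=5), the mechanism Revenue := 2·Price + 3 is discarded; Revenue is fixed at 5.
Tax = 2·Revenue - Demand + 1  [with Revenue=5, Demand=6]  = 5
Profit = -Tax + 1  [with Tax=5]  = -4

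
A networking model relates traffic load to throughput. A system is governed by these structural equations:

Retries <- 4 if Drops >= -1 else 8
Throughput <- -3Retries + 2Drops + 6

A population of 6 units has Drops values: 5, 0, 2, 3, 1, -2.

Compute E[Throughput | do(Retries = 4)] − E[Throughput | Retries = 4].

do(Retries=4) breaks Retries's dependence on Drops. With Retries=4 fixed, Throughput across the units is 4, -6, -2, 0, -4, -10, mean -3.
Conditioning on Retries=4 selects the 5 unit(s) with Drops ∈ {5, 0, 2, 3, 1}. Their Throughput values: 4, -6, -2, 0, -4. Mean = -1.6.
Difference = -3 − (-1.6) = -1.4.

-1.4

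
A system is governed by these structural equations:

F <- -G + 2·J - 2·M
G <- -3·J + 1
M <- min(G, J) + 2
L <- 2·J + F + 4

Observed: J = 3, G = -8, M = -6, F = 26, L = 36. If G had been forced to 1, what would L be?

do(G=1) replaces the equation G <- -3·J + 1 with the constant G = 1.
M = min(G, J) + 2  [with G=1, J=3]  = 3
F = -G + 2·J - 2·M  [with G=1, J=3, M=3]  = -1
L = 2·J + F + 4  [with J=3, F=-1]  = 9

9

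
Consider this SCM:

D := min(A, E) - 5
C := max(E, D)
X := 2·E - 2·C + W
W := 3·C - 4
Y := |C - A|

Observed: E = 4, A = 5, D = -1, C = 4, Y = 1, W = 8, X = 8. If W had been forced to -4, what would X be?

-4

Intervening sets W = -4 and removes its equation (W := 3·C - 4).
D = min(A, E) - 5  [with A=5, E=4]  = -1
C = max(E, D)  [with E=4, D=-1]  = 4
X = 2·E - 2·C + W  [with E=4, C=4, W=-4]  = -4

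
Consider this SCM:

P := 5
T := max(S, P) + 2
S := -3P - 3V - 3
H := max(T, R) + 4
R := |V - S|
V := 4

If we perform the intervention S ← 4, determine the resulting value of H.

The intervention breaks the incoming arrows to S: S := -3P - 3V - 3 no longer applies, and S = 4.
R = |V - S|  [with V=4, S=4]  = 0
T = max(S, P) + 2  [with S=4, P=5]  = 7
H = max(T, R) + 4  [with T=7, R=0]  = 11

11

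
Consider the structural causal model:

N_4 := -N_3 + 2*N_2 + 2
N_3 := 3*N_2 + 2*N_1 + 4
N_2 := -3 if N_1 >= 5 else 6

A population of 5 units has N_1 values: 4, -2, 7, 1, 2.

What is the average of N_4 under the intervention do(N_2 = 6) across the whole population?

-12.8

Under do(N_2=6), N_2's equation is replaced by N_2=6 for every unit. Per-unit N_4: -16, -4, -22, -10, -12. Mean = -12.8.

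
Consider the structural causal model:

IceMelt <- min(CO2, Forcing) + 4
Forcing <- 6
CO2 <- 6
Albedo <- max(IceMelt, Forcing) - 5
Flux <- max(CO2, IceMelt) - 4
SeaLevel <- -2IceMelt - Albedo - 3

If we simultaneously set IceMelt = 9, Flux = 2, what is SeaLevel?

The joint intervention fixes IceMelt = 9, Flux = 2, removing each variable's own equation.
Albedo = max(IceMelt, Forcing) - 5  [with IceMelt=9, Forcing=6]  = 4
SeaLevel = -2IceMelt - Albedo - 3  [with IceMelt=9, Albedo=4]  = -25

-25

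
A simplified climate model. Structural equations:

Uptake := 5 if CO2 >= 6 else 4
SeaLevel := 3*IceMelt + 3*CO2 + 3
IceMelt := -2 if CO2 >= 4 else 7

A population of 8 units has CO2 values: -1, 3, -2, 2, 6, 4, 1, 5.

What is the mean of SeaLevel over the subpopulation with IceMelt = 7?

25.8

Conditioning on IceMelt=7 selects the 5 unit(s) with CO2 ∈ {-1, 3, -2, 2, 1}. Their SeaLevel values: 21, 33, 18, 30, 27. Mean = 25.8.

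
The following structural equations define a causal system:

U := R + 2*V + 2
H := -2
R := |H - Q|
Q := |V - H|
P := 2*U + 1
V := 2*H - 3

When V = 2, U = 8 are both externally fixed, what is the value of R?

The joint intervention fixes V = 2, U = 8, removing each variable's own equation.
Q = |V - H|  [with V=2, H=-2]  = 4
R = |H - Q|  [with H=-2, Q=4]  = 6

6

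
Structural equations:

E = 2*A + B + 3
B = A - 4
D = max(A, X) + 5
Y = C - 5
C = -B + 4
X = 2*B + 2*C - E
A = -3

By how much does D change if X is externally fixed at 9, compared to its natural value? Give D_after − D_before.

-9

The intervention breaks the incoming arrows to X: X = 2*B + 2*C - E no longer applies, and X = 9.
D = max(A, X) + 5  [with A=-3, X=9]  = 14
Without intervention: B = A - 4  [with A=-3]  = -7; E = 2*A + B + 3  [with A=-3, B=-7]  = -10; C = -B + 4  [with B=-7]  = 11; X = 2*B + 2*C - E  [with B=-7, C=11, E=-10]  = 18; D = max(A, X) + 5  [with A=-3, X=18]  = 23.
Change = 14 − 23 = -9.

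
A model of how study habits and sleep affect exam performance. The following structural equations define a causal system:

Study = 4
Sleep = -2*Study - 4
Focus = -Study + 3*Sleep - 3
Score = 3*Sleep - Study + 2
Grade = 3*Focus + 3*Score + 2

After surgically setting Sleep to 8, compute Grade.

119

do(Sleep=8) replaces the equation Sleep = -2*Study - 4 with the constant Sleep = 8.
Focus = -Study + 3*Sleep - 3  [with Study=4, Sleep=8]  = 17
Score = 3*Sleep - Study + 2  [with Sleep=8, Study=4]  = 22
Grade = 3*Focus + 3*Score + 2  [with Focus=17, Score=22]  = 119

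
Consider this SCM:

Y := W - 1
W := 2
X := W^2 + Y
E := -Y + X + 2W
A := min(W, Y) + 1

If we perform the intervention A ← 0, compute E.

8

do(A=0) replaces the equation A := min(W, Y) + 1 with the constant A = 0.
E is not downstream of the intervention, so its value is determined by the original equations.
Y = W - 1  [with W=2]  = 1
X = W^2 + Y  [with W=2, Y=1]  = 5
E = -Y + X + 2W  [with Y=1, X=5, W=2]  = 8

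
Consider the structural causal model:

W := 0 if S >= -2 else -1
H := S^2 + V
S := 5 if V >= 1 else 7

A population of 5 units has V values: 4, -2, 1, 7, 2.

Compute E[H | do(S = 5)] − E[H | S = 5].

-1.1

Under do(S=5), S's equation is replaced by S=5 for every unit. Per-unit H: 29, 23, 26, 32, 27. Mean = 27.4.
E[H|S=5] averages over only the 4 units with S=5 (V = 4, 1, 7, 2): H = 29, 26, 32, 27, mean 28.5.
Difference = 27.4 − 28.5 = -1.1.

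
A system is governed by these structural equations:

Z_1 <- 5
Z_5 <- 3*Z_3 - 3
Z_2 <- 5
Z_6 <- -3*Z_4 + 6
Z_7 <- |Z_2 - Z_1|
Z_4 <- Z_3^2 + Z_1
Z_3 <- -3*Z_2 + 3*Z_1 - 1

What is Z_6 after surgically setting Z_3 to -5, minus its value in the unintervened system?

The intervention breaks the incoming arrows to Z_3: Z_3 <- -3*Z_2 + 3*Z_1 - 1 no longer applies, and Z_3 = -5.
Z_4 = Z_3^2 + Z_1  [with Z_3=-5, Z_1=5]  = 30
Z_6 = -3*Z_4 + 6  [with Z_4=30]  = -84
Without intervention: Z_3 = -3*Z_2 + 3*Z_1 - 1  [with Z_2=5, Z_1=5]  = -1; Z_4 = Z_3^2 + Z_1  [with Z_3=-1, Z_1=5]  = 6; Z_6 = -3*Z_4 + 6  [with Z_4=6]  = -12.
Change = -84 − (-12) = -72.

-72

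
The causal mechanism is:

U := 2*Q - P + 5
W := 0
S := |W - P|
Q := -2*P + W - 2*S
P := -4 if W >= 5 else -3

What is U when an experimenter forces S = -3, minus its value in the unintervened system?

do(S=-3) replaces the equation S := |W - P| with the constant S = -3.
P = -4 if W >= 5 else -3  [with W=0]  = -3
Q = -2*P + W - 2*S  [with P=-3, W=0, S=-3]  = 12
U = 2*Q - P + 5  [with Q=12, P=-3]  = 32
Without intervention: P = -4 if W >= 5 else -3  [with W=0]  = -3; S = |W - P|  [with W=0, P=-3]  = 3; Q = -2*P + W - 2*S  [with P=-3, W=0, S=3]  = 0; U = 2*Q - P + 5  [with Q=0, P=-3]  = 8.
Change = 32 − 8 = 24.

24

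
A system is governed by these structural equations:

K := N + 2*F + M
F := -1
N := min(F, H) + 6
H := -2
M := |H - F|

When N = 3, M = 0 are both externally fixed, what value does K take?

1

The joint intervention fixes N = 3, M = 0, removing each variable's own equation.
K = N + 2*F + M  [with N=3, F=-1, M=0]  = 1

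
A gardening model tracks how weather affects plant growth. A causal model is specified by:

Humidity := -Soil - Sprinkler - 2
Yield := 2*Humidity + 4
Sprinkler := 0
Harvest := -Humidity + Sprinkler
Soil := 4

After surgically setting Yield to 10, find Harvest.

6

Intervening sets Yield = 10 and removes its equation (Yield := 2*Humidity + 4).
No directed path runs from Yield to Harvest, so Harvest keeps its natural value.
Humidity = -Soil - Sprinkler - 2  [with Soil=4, Sprinkler=0]  = -6
Harvest = -Humidity + Sprinkler  [with Humidity=-6, Sprinkler=0]  = 6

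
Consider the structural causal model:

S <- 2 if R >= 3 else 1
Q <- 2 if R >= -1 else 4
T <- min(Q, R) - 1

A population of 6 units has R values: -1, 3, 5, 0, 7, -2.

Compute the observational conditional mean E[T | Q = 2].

0

Conditioning on Q=2 selects the 5 unit(s) with R ∈ {-1, 3, 5, 0, 7}. Their T values: -2, 1, 1, -1, 1. Mean = 0.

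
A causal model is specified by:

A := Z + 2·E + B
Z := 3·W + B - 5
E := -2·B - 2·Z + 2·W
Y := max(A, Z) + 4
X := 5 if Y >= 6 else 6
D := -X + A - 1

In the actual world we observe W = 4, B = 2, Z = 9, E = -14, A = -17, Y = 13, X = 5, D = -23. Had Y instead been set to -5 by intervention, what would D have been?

Intervening sets Y = -5 and removes its equation (Y := max(A, Z) + 4).
Z = 3·W + B - 5  [with W=4, B=2]  = 9
E = -2·B - 2·Z + 2·W  [with B=2, Z=9, W=4]  = -14
A = Z + 2·E + B  [with Z=9, E=-14, B=2]  = -17
X = 5 if Y >= 6 else 6  [with Y=-5]  = 6
D = -X + A - 1  [with X=6, A=-17]  = -24

-24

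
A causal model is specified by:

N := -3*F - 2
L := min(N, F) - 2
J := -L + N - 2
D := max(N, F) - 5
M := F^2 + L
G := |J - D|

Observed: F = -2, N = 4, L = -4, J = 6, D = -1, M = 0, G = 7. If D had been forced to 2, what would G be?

4

Under do(D=2), the mechanism D := max(N, F) - 5 is discarded; D is fixed at 2.
N = -3*F - 2  [with F=-2]  = 4
L = min(N, F) - 2  [with N=4, F=-2]  = -4
J = -L + N - 2  [with L=-4, N=4]  = 6
G = |J - D|  [with J=6, D=2]  = 4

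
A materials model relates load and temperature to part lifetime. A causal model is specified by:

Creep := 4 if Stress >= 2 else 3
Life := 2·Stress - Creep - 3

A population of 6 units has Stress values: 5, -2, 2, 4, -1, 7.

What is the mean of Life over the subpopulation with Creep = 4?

Conditioning on Creep=4 selects the 4 unit(s) with Stress ∈ {5, 2, 4, 7}. Their Life values: 3, -3, 1, 7. Mean = 2.

2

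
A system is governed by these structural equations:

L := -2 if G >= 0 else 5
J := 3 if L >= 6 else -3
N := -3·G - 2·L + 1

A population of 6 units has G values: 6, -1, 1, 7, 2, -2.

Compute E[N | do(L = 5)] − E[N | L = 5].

Under do(L=5), L's equation is replaced by L=5 for every unit. Per-unit N: -27, -6, -12, -30, -15, -3. Mean = -15.5.
E[N|L=5] averages over only the 2 units with L=5 (G = -1, -2): N = -6, -3, mean -4.5.
Difference = -15.5 − (-4.5) = -11.

-11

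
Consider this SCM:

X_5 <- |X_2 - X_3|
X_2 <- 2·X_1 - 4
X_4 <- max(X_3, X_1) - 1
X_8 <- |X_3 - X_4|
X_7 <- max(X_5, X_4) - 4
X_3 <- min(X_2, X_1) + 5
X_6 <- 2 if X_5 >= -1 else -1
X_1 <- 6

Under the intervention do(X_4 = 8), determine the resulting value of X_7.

4

The intervention breaks the incoming arrows to X_4: X_4 <- max(X_3, X_1) - 1 no longer applies, and X_4 = 8.
X_2 = 2·X_1 - 4  [with X_1=6]  = 8
X_3 = min(X_2, X_1) + 5  [with X_2=8, X_1=6]  = 11
X_5 = |X_2 - X_3|  [with X_2=8, X_3=11]  = 3
X_7 = max(X_5, X_4) - 4  [with X_5=3, X_4=8]  = 4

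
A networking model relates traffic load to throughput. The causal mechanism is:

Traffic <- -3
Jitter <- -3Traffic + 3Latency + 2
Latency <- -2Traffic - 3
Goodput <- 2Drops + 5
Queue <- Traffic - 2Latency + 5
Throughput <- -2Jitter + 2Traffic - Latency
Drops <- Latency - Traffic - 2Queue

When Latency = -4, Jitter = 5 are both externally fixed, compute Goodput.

-37

The joint intervention fixes Latency = -4, Jitter = 5, removing each variable's own equation.
Queue = Traffic - 2Latency + 5  [with Traffic=-3, Latency=-4]  = 10
Drops = Latency - Traffic - 2Queue  [with Latency=-4, Traffic=-3, Queue=10]  = -21
Goodput = 2Drops + 5  [with Drops=-21]  = -37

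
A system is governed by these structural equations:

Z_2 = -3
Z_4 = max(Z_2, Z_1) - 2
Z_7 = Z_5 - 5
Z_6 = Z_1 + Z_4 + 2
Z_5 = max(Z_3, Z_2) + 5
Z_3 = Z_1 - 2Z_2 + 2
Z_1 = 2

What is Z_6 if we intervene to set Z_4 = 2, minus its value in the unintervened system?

Under do(Z_4=2), the mechanism Z_4 = max(Z_2, Z_1) - 2 is discarded; Z_4 is fixed at 2.
Z_6 = Z_1 + Z_4 + 2  [with Z_1=2, Z_4=2]  = 6
Without intervention: Z_4 = max(Z_2, Z_1) - 2  [with Z_2=-3, Z_1=2]  = 0; Z_6 = Z_1 + Z_4 + 2  [with Z_1=2, Z_4=0]  = 4.
Change = 6 − 4 = 2.

2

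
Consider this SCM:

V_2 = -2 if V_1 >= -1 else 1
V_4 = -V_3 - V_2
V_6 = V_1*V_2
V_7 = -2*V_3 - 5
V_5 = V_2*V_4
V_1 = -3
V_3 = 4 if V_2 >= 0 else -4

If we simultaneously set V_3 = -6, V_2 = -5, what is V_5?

Setting V_3 = -6, V_2 = -5 by intervention discards those variables' equations.
V_4 = -V_3 - V_2  [with V_3=-6, V_2=-5]  = 11
V_5 = V_2*V_4  [with V_2=-5, V_4=11]  = -55

-55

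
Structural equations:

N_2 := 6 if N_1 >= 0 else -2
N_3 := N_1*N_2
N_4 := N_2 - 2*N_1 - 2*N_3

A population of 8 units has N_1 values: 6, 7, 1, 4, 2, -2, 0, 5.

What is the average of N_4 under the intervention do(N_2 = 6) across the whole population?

Every unit gets N_2=6 under the intervention. N_4 values become -78, -92, -8, -50, -22, 34, 6, -64; E[N_4|do(N_2=6)] = -34.25.

-34.25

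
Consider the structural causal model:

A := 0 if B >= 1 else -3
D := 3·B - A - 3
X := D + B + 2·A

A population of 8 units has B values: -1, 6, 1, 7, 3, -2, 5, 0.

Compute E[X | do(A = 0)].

6.5

Under do(A=0), A's equation is replaced by A=0 for every unit. Per-unit X: -7, 21, 1, 25, 9, -11, 17, -3. Mean = 6.5.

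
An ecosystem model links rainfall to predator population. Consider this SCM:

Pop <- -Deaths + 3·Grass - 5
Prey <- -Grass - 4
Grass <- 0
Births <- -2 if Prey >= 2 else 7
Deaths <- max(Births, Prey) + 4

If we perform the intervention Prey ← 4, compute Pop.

do(Prey=4) replaces the equation Prey <- -Grass - 4 with the constant Prey = 4.
Births = -2 if Prey >= 2 else 7  [with Prey=4]  = -2
Deaths = max(Births, Prey) + 4  [with Births=-2, Prey=4]  = 8
Pop = -Deaths + 3·Grass - 5  [with Deaths=8, Grass=0]  = -13

-13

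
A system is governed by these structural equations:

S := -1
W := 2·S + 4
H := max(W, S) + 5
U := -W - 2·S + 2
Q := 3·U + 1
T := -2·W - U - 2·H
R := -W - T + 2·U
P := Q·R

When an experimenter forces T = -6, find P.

Intervening sets T = -6 and removes its equation (T := -2·W - U - 2·H).
W = 2·S + 4  [with S=-1]  = 2
U = -W - 2·S + 2  [with W=2, S=-1]  = 2
Q = 3·U + 1  [with U=2]  = 7
R = -W - T + 2·U  [with W=2, T=-6, U=2]  = 8
P = Q·R  [with Q=7, R=8]  = 56

56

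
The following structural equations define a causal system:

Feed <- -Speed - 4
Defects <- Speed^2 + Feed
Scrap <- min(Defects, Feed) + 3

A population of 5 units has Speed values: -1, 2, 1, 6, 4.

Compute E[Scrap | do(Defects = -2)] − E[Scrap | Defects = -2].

Every unit gets Defects=-2 under the intervention. Scrap values become 0, -3, -2, -7, -5; E[Scrap|do(Defects=-2)] = -3.4.
Observing Defects=-2 restricts to units where Defects's equation naturally yields -2: Speed ∈ {-1, 2}. In that subpopulation Scrap = 0, -3, mean -1.5.
Difference = -3.4 − (-1.5) = -1.9.

-1.9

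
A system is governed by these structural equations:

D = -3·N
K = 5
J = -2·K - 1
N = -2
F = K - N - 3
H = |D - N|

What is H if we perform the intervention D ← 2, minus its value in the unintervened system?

-4

Under do(D=2), the mechanism D = -3·N is discarded; D is fixed at 2.
H = |D - N|  [with D=2, N=-2]  = 4
Without intervention: D = -3·N  [with N=-2]  = 6; H = |D - N|  [with D=6, N=-2]  = 8.
Change = 4 − 8 = -4.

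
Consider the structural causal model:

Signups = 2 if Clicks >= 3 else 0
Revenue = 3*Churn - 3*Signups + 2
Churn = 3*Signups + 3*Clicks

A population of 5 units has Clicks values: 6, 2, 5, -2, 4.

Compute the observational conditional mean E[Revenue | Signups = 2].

Conditioning on Signups=2 selects the 3 unit(s) with Clicks ∈ {6, 5, 4}. Their Revenue values: 68, 59, 50. Mean = 59.

59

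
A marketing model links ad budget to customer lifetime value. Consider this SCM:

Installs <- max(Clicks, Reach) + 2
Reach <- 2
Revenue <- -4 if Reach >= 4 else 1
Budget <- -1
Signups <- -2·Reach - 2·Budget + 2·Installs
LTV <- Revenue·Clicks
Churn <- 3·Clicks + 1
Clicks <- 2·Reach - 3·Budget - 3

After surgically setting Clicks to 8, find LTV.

The intervention breaks the incoming arrows to Clicks: Clicks <- 2·Reach - 3·Budget - 3 no longer applies, and Clicks = 8.
Revenue = -4 if Reach >= 4 else 1  [with Reach=2]  = 1
LTV = Revenue·Clicks  [with Revenue=1, Clicks=8]  = 8

8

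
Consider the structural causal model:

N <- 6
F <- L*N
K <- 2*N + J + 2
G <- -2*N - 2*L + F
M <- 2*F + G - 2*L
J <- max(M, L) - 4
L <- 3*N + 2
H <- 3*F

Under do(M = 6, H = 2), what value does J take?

16

Setting M = 6, H = 2 by intervention discards those variables' equations.
L = 3*N + 2  [with N=6]  = 20
J = max(M, L) - 4  [with M=6, L=20]  = 16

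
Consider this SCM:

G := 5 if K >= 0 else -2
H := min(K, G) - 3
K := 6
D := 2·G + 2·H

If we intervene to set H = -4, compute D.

The intervention breaks the incoming arrows to H: H := min(K, G) - 3 no longer applies, and H = -4.
G = 5 if K >= 0 else -2  [with K=6]  = 5
D = 2·G + 2·H  [with G=5, H=-4]  = 2

2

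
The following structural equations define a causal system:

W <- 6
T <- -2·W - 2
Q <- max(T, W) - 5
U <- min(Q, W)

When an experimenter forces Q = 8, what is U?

6

The intervention breaks the incoming arrows to Q: Q <- max(T, W) - 5 no longer applies, and Q = 8.
U = min(Q, W)  [with Q=8, W=6]  = 6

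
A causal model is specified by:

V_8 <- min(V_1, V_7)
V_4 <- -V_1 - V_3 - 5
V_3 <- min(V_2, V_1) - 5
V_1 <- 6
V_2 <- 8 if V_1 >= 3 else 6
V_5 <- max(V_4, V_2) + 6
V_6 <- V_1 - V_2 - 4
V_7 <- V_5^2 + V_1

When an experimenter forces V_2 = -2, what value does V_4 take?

-4

Under do(V_2=-2), the mechanism V_2 <- 8 if V_1 >= 3 else 6 is discarded; V_2 is fixed at -2.
V_3 = min(V_2, V_1) - 5  [with V_2=-2, V_1=6]  = -7
V_4 = -V_1 - V_3 - 5  [with V_1=6, V_3=-7]  = -4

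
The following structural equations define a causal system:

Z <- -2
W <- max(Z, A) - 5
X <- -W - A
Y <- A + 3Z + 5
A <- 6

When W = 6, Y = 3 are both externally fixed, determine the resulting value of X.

-12

The joint intervention fixes W = 6, Y = 3, removing each variable's own equation.
X = -W - A  [with W=6, A=6]  = -12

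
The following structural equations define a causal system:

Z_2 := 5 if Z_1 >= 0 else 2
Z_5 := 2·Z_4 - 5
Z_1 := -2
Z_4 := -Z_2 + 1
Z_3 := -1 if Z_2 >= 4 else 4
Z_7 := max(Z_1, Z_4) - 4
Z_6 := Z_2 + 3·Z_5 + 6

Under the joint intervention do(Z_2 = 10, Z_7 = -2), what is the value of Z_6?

-53

Under do(Z_2 = 10, Z_7 = -2), each intervened variable's structural equation is replaced by its fixed value.
Z_4 = -Z_2 + 1  [with Z_2=10]  = -9
Z_5 = 2·Z_4 - 5  [with Z_4=-9]  = -23
Z_6 = Z_2 + 3·Z_5 + 6  [with Z_2=10, Z_5=-23]  = -53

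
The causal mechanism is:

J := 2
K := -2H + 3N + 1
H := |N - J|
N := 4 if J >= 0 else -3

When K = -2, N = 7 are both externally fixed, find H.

Setting K = -2, N = 7 by intervention discards those variables' equations.
H = |N - J|  [with N=7, J=2]  = 5

5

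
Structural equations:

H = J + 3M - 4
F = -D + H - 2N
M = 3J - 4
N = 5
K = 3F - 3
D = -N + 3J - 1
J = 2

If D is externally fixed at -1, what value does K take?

-18

The intervention breaks the incoming arrows to D: D = -N + 3J - 1 no longer applies, and D = -1.
M = 3J - 4  [with J=2]  = 2
H = J + 3M - 4  [with J=2, M=2]  = 4
F = -D + H - 2N  [with D=-1, H=4, N=5]  = -5
K = 3F - 3  [with F=-5]  = -18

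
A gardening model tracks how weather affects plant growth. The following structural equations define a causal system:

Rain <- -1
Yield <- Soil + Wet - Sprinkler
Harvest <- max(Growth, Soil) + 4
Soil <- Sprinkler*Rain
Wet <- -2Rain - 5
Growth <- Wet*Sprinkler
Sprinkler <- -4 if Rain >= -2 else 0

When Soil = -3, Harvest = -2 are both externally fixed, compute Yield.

Under do(Soil = -3, Harvest = -2), each intervened variable's structural equation is replaced by its fixed value.
Sprinkler = -4 if Rain >= -2 else 0  [with Rain=-1]  = -4
Wet = -2Rain - 5  [with Rain=-1]  = -3
Yield = Soil + Wet - Sprinkler  [with Soil=-3, Wet=-3, Sprinkler=-4]  = -2

-2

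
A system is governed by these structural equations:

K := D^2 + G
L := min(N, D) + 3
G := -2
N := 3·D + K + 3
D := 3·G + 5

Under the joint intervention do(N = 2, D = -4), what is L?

-1

The joint intervention fixes N = 2, D = -4, removing each variable's own equation.
L = min(N, D) + 3  [with N=2, D=-4]  = -1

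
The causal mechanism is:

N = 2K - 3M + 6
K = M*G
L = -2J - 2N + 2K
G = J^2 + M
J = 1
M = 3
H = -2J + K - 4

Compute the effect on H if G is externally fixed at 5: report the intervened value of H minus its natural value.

do(G=5) replaces the equation G = J^2 + M with the constant G = 5.
K = M*G  [with M=3, G=5]  = 15
H = -2J + K - 4  [with J=1, K=15]  = 9
Without intervention: G = J^2 + M  [with J=1, M=3]  = 4; K = M*G  [with M=3, G=4]  = 12; H = -2J + K - 4  [with J=1, K=12]  = 6.
Change = 9 − 6 = 3.

3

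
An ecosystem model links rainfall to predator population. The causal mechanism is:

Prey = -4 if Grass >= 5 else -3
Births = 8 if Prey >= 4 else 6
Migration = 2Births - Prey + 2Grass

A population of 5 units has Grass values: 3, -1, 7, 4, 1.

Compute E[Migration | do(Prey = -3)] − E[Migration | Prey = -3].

2.1

The intervention sets Prey=-3 in all 5 units regardless of Grass. Recomputing Migration per unit gives 21, 13, 29, 23, 17; average 20.6.
Conditioning on Prey=-3 selects the 4 unit(s) with Grass ∈ {3, -1, 4, 1}. Their Migration values: 21, 13, 23, 17. Mean = 18.5.
Difference = 20.6 − 18.5 = 2.1.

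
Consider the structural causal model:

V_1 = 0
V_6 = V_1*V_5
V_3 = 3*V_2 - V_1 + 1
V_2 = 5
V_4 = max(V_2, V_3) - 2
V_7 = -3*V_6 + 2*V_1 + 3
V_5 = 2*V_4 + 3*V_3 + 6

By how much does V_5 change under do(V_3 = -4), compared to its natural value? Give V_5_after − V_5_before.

-82

do(V_3=-4) replaces the equation V_3 = 3*V_2 - V_1 + 1 with the constant V_3 = -4.
V_4 = max(V_2, V_3) - 2  [with V_2=5, V_3=-4]  = 3
V_5 = 2*V_4 + 3*V_3 + 6  [with V_4=3, V_3=-4]  = 0
Without intervention: V_3 = 3*V_2 - V_1 + 1  [with V_2=5, V_1=0]  = 16; V_4 = max(V_2, V_3) - 2  [with V_2=5, V_3=16]  = 14; V_5 = 2*V_4 + 3*V_3 + 6  [with V_4=14, V_3=16]  = 82.
Change = 0 − 82 = -82.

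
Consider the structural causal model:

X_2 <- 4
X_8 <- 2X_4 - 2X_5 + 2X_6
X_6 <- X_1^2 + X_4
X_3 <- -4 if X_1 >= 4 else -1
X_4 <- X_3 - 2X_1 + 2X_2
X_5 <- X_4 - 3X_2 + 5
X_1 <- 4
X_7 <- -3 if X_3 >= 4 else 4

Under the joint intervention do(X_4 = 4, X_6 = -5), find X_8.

4

Under do(X_4 = 4, X_6 = -5), each intervened variable's structural equation is replaced by its fixed value.
X_5 = X_4 - 3X_2 + 5  [with X_4=4, X_2=4]  = -3
X_8 = 2X_4 - 2X_5 + 2X_6  [with X_4=4, X_5=-3, X_6=-5]  = 4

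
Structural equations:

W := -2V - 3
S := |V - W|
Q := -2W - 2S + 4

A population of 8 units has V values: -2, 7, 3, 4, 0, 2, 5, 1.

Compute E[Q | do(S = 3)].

The intervention sets S=3 in all 8 units regardless of V. Recomputing Q per unit gives -4, 32, 16, 20, 4, 12, 24, 8; average 14.

14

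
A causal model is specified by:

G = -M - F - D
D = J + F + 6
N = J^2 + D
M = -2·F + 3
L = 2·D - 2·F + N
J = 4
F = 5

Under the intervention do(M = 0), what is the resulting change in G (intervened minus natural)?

-7

Intervening sets M = 0 and removes its equation (M = -2·F + 3).
D = J + F + 6  [with J=4, F=5]  = 15
G = -M - F - D  [with M=0, F=5, D=15]  = -20
Without intervention: D = J + F + 6  [with J=4, F=5]  = 15; M = -2·F + 3  [with F=5]  = -7; G = -M - F - D  [with M=-7, F=5, D=15]  = -13.
Change = -20 − (-13) = -7.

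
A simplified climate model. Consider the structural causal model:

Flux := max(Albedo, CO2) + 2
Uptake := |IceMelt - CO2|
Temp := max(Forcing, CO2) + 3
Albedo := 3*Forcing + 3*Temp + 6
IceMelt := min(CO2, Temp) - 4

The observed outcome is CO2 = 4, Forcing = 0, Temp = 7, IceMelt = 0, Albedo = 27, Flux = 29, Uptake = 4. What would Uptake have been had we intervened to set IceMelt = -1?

The intervention breaks the incoming arrows to IceMelt: IceMelt := min(CO2, Temp) - 4 no longer applies, and IceMelt = -1.
Uptake = |IceMelt - CO2|  [with IceMelt=-1, CO2=4]  = 5

5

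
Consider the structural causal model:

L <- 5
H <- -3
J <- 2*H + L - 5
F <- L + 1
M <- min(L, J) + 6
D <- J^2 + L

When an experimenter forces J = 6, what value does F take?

The intervention breaks the incoming arrows to J: J <- 2*H + L - 5 no longer applies, and J = 6.
F is not downstream of the intervention, so its value is determined by the original equations.
F = L + 1  [with L=5]  = 6

6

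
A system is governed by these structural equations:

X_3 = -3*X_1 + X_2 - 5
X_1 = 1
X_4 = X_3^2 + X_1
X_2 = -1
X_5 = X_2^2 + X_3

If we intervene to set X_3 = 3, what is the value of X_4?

The intervention breaks the incoming arrows to X_3: X_3 = -3*X_1 + X_2 - 5 no longer applies, and X_3 = 3.
X_4 = X_3^2 + X_1  [with X_3=3, X_1=1]  = 10

10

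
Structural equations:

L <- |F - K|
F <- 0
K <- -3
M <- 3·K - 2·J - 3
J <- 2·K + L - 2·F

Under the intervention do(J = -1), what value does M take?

-10

Intervening sets J = -1 and removes its equation (J <- 2·K + L - 2·F).
M = 3·K - 2·J - 3  [with K=-3, J=-1]  = -10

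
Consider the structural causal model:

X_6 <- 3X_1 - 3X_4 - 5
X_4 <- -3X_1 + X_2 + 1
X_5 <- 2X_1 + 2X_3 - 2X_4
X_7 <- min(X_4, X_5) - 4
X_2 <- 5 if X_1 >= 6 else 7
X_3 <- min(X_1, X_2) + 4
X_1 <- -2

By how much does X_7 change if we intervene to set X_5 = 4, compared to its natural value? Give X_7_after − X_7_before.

Under do(X_5=4), the mechanism X_5 <- 2X_1 + 2X_3 - 2X_4 is discarded; X_5 is fixed at 4.
X_2 = 5 if X_1 >= 6 else 7  [with X_1=-2]  = 7
X_4 = -3X_1 + X_2 + 1  [with X_1=-2, X_2=7]  = 14
X_7 = min(X_4, X_5) - 4  [with X_4=14, X_5=4]  = 0
Without intervention: X_2 = 5 if X_1 >= 6 else 7  [with X_1=-2]  = 7; X_3 = min(X_1, X_2) + 4  [with X_1=-2, X_2=7]  = 2; X_4 = -3X_1 + X_2 + 1  [with X_1=-2, X_2=7]  = 14; X_5 = 2X_1 + 2X_3 - 2X_4  [with X_1=-2, X_3=2, X_4=14]  = -28; X_7 = min(X_4, X_5) - 4  [with X_4=14, X_5=-28]  = -32.
Change = 0 − (-32) = 32.

32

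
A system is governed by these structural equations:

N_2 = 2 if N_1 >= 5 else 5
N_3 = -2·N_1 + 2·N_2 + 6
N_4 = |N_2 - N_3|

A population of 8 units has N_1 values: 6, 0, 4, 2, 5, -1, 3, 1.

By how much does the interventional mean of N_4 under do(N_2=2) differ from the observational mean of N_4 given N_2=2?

1.5

The intervention sets N_2=2 in all 8 units regardless of N_1. Recomputing N_4 per unit gives 4, 8, 0, 4, 2, 10, 2, 6; average 4.5.
E[N_4|N_2=2] averages over only the 2 units with N_2=2 (N_1 = 6, 5): N_4 = 4, 2, mean 3.
Difference = 4.5 − 3 = 1.5.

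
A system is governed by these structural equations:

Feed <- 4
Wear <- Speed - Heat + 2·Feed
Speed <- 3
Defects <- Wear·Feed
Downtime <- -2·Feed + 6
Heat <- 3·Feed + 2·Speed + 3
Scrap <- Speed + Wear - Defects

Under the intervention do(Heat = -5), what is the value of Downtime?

-2

The intervention breaks the incoming arrows to Heat: Heat <- 3·Feed + 2·Speed + 3 no longer applies, and Heat = -5.
Downtime is not downstream of the intervention, so its value is determined by the original equations.
Downtime = -2·Feed + 6  [with Feed=4]  = -2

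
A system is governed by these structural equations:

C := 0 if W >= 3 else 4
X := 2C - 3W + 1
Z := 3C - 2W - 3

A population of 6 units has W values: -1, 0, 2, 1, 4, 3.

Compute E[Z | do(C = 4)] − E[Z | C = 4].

-2

The intervention sets C=4 in all 6 units regardless of W. Recomputing Z per unit gives 11, 9, 5, 7, 1, 3; average 6.
Conditioning on C=4 selects the 4 unit(s) with W ∈ {-1, 0, 2, 1}. Their Z values: 11, 9, 5, 7. Mean = 8.
Difference = 6 − 8 = -2.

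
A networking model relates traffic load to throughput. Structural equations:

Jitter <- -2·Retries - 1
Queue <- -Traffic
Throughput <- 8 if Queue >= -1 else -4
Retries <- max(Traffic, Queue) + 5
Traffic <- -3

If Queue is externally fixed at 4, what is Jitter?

-19

Under do(Queue=4), the mechanism Queue <- -Traffic is discarded; Queue is fixed at 4.
Retries = max(Traffic, Queue) + 5  [with Traffic=-3, Queue=4]  = 9
Jitter = -2·Retries - 1  [with Retries=9]  = -19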